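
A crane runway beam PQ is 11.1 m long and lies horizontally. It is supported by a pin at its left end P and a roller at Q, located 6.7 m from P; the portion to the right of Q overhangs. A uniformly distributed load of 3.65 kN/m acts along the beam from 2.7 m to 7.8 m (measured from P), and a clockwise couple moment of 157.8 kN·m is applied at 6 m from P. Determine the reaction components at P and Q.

Resultant of the distributed load: 3.65 × 5.1 = 18.615 kN at 5.25 m from P.
ΣM about P: Q_y·6.7 − (3.65·5.1)·5.25 − 157.8 = 0 → Q_y = 255.52875/6.7 = 38.1386 ≈ 38.14 kN.
ΣF_y = 0: P_y + 38.1386 − 3.65·5.1 = 0 → P_y = -19.52 kN.
ΣF_x = 0: no horizontal applied forces, so P_x = 0.

P_x = 0, P_y = -19.52 kN, Q_y = 38.14 kN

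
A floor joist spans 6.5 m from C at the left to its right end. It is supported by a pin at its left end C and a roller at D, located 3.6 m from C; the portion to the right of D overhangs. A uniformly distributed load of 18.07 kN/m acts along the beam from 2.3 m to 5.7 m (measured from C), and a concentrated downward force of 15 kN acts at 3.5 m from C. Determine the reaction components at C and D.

Resultant of the distributed load: 18.07 × 3.4 = 61.438 kN at 4 m from C.
ΣM about C: D_y·3.6 − (18.07·3.4)·4 − 15·3.5 = 0 → D_y = 298.252/3.6 = 82.8478 ≈ 82.85 kN.
ΣF_y = 0: C_y + 82.8478 − 18.07·3.4 − 15 = 0 → C_y = -6.410 kN.
ΣF_x = 0: no horizontal applied forces, so C_x = 0.

C_x = 0, C_y = -6.410 kN, D_y = 82.85 kN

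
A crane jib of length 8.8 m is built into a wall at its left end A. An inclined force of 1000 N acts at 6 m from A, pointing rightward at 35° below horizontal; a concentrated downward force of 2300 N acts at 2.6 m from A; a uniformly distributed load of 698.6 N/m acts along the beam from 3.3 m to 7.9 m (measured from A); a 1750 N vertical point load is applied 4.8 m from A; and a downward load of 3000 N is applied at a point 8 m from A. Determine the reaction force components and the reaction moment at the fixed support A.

A_x = -819.2 N, A_y = 10840 N, M_A = 59820 N·m

Resultant of the distributed load: 698.6 × 4.6 = 3213.56 N at 5.6 m from A.
ΣF_x = 0: A_x + 1000·cos35° = 0 → A_x = -819.2 N.
ΣF_y = 0: A_y − 1000·sin35° − 2300 − 698.6·4.6 − 1750 − 3000 = 0 → A_y = 10840 N.
ΣM about A: M_A − 1000·sin35°·6 − 2300·2.6 − (698.6·4.6)·5.6 − 1750·4.8 − 3000·8 = 0 → M_A = 59820 N·m.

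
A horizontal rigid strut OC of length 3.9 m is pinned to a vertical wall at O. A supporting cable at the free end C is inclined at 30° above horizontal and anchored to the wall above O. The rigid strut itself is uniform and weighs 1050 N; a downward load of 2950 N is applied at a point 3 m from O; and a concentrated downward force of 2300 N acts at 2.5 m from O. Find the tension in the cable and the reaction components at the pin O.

ΣM about O: T·sin30°·3.9 − 1050·1.95 − 2950·3 − 2300·2.5 = 0 → T = 16647.5/(3.9·0.5) = 8537.18 ≈ 8537 N.
ΣF_x = 0: O_x − T·cos30° = 0 → O_x = 8537.18 × 0.866025 = 7393 N.
ΣF_y = 0: O_y + T·sin30° − 1050 − 2950 − 2300 = 0 → O_y = 6300 − 8537.18 × 0.5 = 2031 N.

T = 8537 N, O_x = 7393 N, O_y = 2031 N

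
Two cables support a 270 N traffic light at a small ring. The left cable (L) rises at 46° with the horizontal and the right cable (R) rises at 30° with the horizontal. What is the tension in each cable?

ΣF_x = 0: −T_L·cos46° + T_R·cos30° = 0 → T_R = 0.802122·T_L.
ΣF_y = 0: T_L·sin46° + T_R·sin30° = 270.
Substitute: T_L·(0.71934 + 0.802122·0.5) = 270 → T_L = 240.985 ≈ 241.0 N.
Then T_R = 0.802122 × 240.985 = 193.3 N.

T_L = 241.0 N, T_R = 193.3 N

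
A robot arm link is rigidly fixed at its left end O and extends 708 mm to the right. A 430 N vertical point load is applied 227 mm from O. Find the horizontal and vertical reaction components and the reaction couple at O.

ΣF_x = 0: O_x = 0.
ΣF_y = 0: O_y − 430 = 0 → O_y = 430.0 N.
ΣM about O: M_O − 430·227 = 0 → M_O = 97610 N·mm.

O_x = 0, O_y = 430.0 N, M_O = 97610 N·mm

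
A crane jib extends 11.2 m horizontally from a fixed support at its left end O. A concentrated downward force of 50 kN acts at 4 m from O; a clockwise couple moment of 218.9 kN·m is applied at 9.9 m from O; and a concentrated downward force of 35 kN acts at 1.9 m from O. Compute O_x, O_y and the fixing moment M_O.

O_x = 0, O_y = 85.00 kN, M_O = 485.4 kN·m

ΣF_x = 0: O_x = 0.
ΣF_y = 0: O_y − 50 − 35 = 0 → O_y = 85.00 kN.
ΣM about O: M_O − 50·4 − 218.9 − 35·1.9 = 0 → M_O = 485.4 kN·m.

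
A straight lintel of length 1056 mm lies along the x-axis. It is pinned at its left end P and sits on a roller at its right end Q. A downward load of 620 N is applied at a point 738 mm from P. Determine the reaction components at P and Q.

P_x = 0, P_y = 186.7 N, Q_y = 433.3 N

ΣM about P: Q_y·1056 − 620·738 = 0 → Q_y = 457560/1056 = 433.295 ≈ 433.3 N.
ΣF_y = 0: P_y + 433.295 − 620 = 0 → P_y = 186.7 N.
ΣF_x = 0: no horizontal applied forces, so P_x = 0.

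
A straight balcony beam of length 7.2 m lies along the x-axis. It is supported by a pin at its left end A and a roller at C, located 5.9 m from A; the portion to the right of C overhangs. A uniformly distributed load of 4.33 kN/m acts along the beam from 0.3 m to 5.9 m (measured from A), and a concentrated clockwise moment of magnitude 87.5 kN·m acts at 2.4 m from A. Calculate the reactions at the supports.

A_x = 0, A_y = -3.323 kN, C_y = 27.57 kN

Resultant of the distributed load: 4.33 × 5.6 = 24.248 kN at 3.1 m from A.
Taking moments about A: C_y·5.9 − (4.33·5.6)·3.1 − 87.5 = 0 → C_y = 162.6688/5.9 = 27.571 ≈ 27.57 kN.
ΣF_y = 0: A_y + 27.571 − 4.33·5.6 = 0 → A_y = -3.323 kN.
ΣF_x = 0: no horizontal applied forces, so A_x = 0.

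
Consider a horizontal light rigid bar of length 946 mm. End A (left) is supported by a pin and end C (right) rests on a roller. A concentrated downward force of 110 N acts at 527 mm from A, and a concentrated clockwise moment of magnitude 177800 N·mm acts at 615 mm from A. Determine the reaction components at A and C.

ΣM about A: C_y·946 − 110·527 − 177800 = 0 → C_y = 235770/946 = 249.228 ≈ 249.2 N.
ΣF_y = 0: A_y + 249.228 − 110 = 0 → A_y = -139.2 N.
ΣF_x = 0: no horizontal applied forces, so A_x = 0.

A_x = 0, A_y = -139.2 N, C_y = 249.2 N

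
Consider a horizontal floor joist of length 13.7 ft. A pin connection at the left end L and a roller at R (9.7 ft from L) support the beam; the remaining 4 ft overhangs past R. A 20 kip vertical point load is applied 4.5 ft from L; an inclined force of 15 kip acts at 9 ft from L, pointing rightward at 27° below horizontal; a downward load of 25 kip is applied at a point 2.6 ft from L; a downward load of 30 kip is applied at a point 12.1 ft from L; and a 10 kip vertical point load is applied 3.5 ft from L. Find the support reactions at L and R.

Taking moments about L: R_y·9.7 − 20·4.5 − 15·sin27°·9 − 25·2.6 − 30·12.1 − 10·3.5 = 0 → R_y = 614.289/9.7 = 63.3288 ≈ 63.33 kip.
ΣF_y = 0: L_y + 63.3288 − 20 − 15·sin27° − 25 − 30 − 10 = 0 → L_y = 28.48 kip.
ΣF_x = 0: L_x + 15·cos27° = 0 → L_x = -13.37 kip.

L_x = -13.37 kip, L_y = 28.48 kip, R_y = 63.33 kip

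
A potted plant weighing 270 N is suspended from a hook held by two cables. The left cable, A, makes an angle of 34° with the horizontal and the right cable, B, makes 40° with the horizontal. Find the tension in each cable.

T_A = 215.2 N, T_B = 232.9 N

ΣF_x = 0: −T_A·cos34° + T_B·cos40° = 0 → T_B = 1.08223·T_A.
ΣF_y = 0: T_A·sin34° + T_B·sin40° = 270.
Substitute: T_A·(0.559193 + 1.08223·0.642788) = 270 → T_A = 215.167 ≈ 215.2 N.
Then T_B = 1.08223 × 215.167 = 232.9 N.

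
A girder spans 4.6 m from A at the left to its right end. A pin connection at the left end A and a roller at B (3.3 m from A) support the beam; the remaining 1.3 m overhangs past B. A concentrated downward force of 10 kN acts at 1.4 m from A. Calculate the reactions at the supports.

ΣM about A: B_y·3.3 − 10·1.4 = 0 → B_y = 14/3.3 = 4.24242 ≈ 4.242 kN.
ΣF_y = 0: A_y + 4.24242 − 10 = 0 → A_y = 5.758 kN.
ΣF_x = 0: no horizontal applied forces, so A_x = 0.

A_x = 0, A_y = 5.758 kN, B_y = 4.242 kN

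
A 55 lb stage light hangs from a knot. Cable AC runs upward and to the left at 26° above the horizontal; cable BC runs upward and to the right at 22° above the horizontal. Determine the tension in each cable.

T_AC = 68.62 lb, T_BC = 66.52 lb

ΣF_x = 0: −T_AC·cos26° + T_BC·cos22° = 0 → T_BC = 0.969381·T_AC.
ΣF_y = 0: T_AC·sin26° + T_BC·sin22° = 55.
Substitute: T_AC·(0.438371 + 0.969381·0.374607) = 55 → T_AC = 68.6207 ≈ 68.62 lb.
Then T_BC = 0.969381 × 68.6207 = 66.52 lb.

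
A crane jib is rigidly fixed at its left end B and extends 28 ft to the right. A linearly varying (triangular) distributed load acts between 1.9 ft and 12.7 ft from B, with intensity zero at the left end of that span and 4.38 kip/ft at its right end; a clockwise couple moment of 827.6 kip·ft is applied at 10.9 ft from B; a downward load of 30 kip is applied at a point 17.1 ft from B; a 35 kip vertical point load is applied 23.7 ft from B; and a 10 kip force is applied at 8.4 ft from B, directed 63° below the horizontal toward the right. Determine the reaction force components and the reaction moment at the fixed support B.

B_x = -4.540 kip, B_y = 97.56 kip, M_B = 2460 kip·ft

Resultant of the triangular load: ½ × 4.38 × 10.8 = 23.652 kip, acting at 9.1 ft from B (one-third of the span from the peak).
ΣF_x = 0: B_x + 10·cos63° = 0 → B_x = -4.540 kip.
ΣF_y = 0: B_y − ½·4.38·10.8 − 30 − 35 − 10·sin63° = 0 → B_y = 97.56 kip.
ΣM about B: M_B − (½·4.38·10.8)·9.1 − 827.6 − 30·17.1 − 35·23.7 − 10·sin63°·8.4 = 0 → M_B = 2460 kip·ft.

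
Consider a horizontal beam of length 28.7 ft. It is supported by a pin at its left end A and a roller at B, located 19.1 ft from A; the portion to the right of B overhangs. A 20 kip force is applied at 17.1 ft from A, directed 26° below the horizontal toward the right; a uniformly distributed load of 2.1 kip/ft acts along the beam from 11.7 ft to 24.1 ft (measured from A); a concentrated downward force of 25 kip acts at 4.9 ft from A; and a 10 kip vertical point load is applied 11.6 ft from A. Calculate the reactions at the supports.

Resultant of the distributed load: 2.1 × 12.4 = 26.04 kip at 17.9 ft from A.
ΣM about A: B_y·19.1 − 20·sin26°·17.1 − (2.1·12.4)·17.9 − 25·4.9 − 10·11.6 = 0 → B_y = 854.539/19.1 = 44.7403 ≈ 44.74 kip.
ΣF_y = 0: A_y + 44.7403 − 20·sin26° − 2.1·12.4 − 25 − 10 = 0 → A_y = 25.07 kip.
ΣF_x = 0: A_x + 20·cos26° = 0 → A_x = -17.98 kip.

A_x = -17.98 kip, A_y = 25.07 kip, B_y = 44.74 kip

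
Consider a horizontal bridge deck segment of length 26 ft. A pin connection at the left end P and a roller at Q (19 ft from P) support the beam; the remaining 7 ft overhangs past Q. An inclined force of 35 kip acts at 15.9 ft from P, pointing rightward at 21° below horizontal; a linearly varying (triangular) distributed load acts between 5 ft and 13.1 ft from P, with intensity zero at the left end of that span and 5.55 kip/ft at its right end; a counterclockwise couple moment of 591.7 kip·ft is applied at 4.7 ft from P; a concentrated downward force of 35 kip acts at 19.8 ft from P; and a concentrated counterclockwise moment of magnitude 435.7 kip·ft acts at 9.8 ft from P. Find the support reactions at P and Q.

Resultant of the triangular load: ½ × 5.55 × 8.1 = 22.4775 kip, acting at 10.4 ft from P (one-third of the span from the peak).
ΣM about P: Q_y·19 − 35·sin21°·15.9 − (½·5.55·8.1)·10.4 + 591.7 − 35·19.8 + 435.7 = 0 → Q_y = 98.7978/19 = 5.19988 ≈ 5.200 kip.
ΣF_y = 0: P_y + 5.19988 − 35·sin21° − ½·5.55·8.1 − 35 = 0 → P_y = 64.82 kip.
ΣF_x = 0: P_x + 35·cos21° = 0 → P_x = -32.68 kip.

P_x = -32.68 kip, P_y = 64.82 kip, Q_y = 5.200 kip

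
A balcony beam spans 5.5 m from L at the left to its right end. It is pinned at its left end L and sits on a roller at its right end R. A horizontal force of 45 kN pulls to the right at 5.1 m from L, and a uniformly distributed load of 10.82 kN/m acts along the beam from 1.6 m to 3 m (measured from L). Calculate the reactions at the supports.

L_x = -45.00 kN, L_y = 8.813 kN, R_y = 6.335 kN

Resultant of the distributed load: 10.82 × 1.4 = 15.148 kN at 2.3 m from L.
ΣM about L: R_y·5.5 − (10.82·1.4)·2.3 = 0 → R_y = 34.8404/5.5 = 6.33462 ≈ 6.335 kN.
ΣF_y = 0: L_y + 6.33462 − 10.82·1.4 = 0 → L_y = 8.813 kN.
ΣF_x = 0: L_x + 45 = 0 → L_x = -45.00 kN.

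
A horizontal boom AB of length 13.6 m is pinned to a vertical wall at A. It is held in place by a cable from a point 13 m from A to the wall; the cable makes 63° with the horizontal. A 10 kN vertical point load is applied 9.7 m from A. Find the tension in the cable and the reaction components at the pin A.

ΣM about A: T·sin63°·13 − 10·9.7 = 0 → T = 97/(13·0.891007) = 8.37428 ≈ 8.374 kN.
ΣF_x = 0: A_x − T·cos63° = 0 → A_x = 8.37428 × 0.45399 = 3.802 kN.
ΣF_y = 0: A_y + T·sin63° − 10 = 0 → A_y = 10 − 8.37428 × 0.891007 = 2.538 kN.

T = 8.374 kN, A_x = 3.802 kN, A_y = 2.538 kN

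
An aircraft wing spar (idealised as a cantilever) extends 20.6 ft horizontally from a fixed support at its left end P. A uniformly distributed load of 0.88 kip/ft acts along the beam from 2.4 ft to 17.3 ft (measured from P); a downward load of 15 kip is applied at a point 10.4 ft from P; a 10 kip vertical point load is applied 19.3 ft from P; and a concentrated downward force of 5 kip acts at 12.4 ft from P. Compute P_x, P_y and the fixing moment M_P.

Resultant of the distributed load: 0.88 × 14.9 = 13.112 kip at 9.85 ft from P.
ΣF_x = 0: P_x = 0.
ΣF_y = 0: P_y − 0.88·14.9 − 15 − 10 − 5 = 0 → P_y = 43.11 kip.
ΣM about P: M_P − (0.88·14.9)·9.85 − 15·10.4 − 10·19.3 − 5·12.4 = 0 → M_P = 540.2 kip·ft.

P_x = 0, P_y = 43.11 kip, M_P = 540.2 kip·ft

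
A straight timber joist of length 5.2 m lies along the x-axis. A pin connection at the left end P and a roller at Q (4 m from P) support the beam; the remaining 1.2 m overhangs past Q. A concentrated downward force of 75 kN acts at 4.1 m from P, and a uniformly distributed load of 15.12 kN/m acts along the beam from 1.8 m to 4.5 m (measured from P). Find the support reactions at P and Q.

Resultant of the distributed load: 15.12 × 2.7 = 40.824 kN at 3.15 m from P.
ΣM about P: Q_y·4 − 75·4.1 − (15.12·2.7)·3.15 = 0 → Q_y = 436.0956/4 = 109.024 ≈ 109.0 kN.
ΣF_y = 0: P_y + 109.024 − 75 − 15.12·2.7 = 0 → P_y = 6.800 kN.
ΣF_x = 0: no horizontal applied forces, so P_x = 0.

P_x = 0, P_y = 6.800 kN, Q_y = 109.0 kN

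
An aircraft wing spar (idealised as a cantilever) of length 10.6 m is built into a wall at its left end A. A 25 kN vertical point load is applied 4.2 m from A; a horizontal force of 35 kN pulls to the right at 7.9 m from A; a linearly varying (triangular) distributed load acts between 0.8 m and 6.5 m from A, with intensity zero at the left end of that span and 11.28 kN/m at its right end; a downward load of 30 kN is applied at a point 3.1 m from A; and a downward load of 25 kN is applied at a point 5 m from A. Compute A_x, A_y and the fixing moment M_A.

Resultant of the triangular load: ½ × 11.28 × 5.7 = 32.148 kN, acting at 4.6 m from A (one-third of the span from the peak).
ΣF_x = 0: A_x + 35 = 0 → A_x = -35.00 kN.
ΣF_y = 0: A_y − 25 − ½·11.28·5.7 − 30 − 25 = 0 → A_y = 112.1 kN.
ΣM about A: M_A − 25·4.2 − (½·11.28·5.7)·4.6 − 30·3.1 − 25·5 = 0 → M_A = 470.9 kN·m.

A_x = -35.00 kN, A_y = 112.1 kN, M_A = 470.9 kN·m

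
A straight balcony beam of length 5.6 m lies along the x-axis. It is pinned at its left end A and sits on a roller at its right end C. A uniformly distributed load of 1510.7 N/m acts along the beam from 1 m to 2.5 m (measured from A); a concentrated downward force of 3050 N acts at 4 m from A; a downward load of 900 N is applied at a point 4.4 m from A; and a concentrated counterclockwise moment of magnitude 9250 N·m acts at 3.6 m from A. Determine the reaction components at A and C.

A_x = 0, A_y = 4274 N, C_y = 1942 N

Resultant of the distributed load: 1510.7 × 1.5 = 2266.05 N at 1.75 m from A.
ΣM about A: C_y·5.6 − (1510.7·1.5)·1.75 − 3050·4 − 900·4.4 + 9250 = 0 → C_y = 10875.5875/5.6 = 1942.07 ≈ 1942 N.
ΣF_y = 0: A_y + 1942.07 − 1510.7·1.5 − 3050 − 900 = 0 → A_y = 4274 N.
ΣF_x = 0: no horizontal applied forces, so A_x = 0.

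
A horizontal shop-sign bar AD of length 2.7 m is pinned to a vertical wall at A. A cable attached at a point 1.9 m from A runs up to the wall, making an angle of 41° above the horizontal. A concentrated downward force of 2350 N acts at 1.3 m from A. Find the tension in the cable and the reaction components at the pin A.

T = 2451 N, A_x = 1850 N, A_y = 742.1 N

ΣM about A: T·sin41°·1.9 − 2350·1.3 = 0 → T = 3055/(1.9·0.656059) = 2450.84 ≈ 2451 N.
ΣF_x = 0: A_x − T·cos41° = 0 → A_x = 2450.84 × 0.75471 = 1850 N.
ΣF_y = 0: A_y + T·sin41° − 2350 = 0 → A_y = 2350 − 2450.84 × 0.656059 = 742.1 N.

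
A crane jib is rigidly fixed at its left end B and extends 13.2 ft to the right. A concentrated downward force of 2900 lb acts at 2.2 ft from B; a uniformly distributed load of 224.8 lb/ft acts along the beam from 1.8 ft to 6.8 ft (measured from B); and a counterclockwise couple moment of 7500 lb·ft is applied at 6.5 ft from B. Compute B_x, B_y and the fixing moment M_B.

B_x = 0, B_y = 4024 lb, M_B = 3713 lb·ft

Resultant of the distributed load: 224.8 × 5 = 1124 lb at 4.3 ft from B.
ΣF_x = 0: B_x = 0.
ΣF_y = 0: B_y − 2900 − 224.8·5 = 0 → B_y = 4024 lb.
ΣM about B: M_B − 2900·2.2 − (224.8·5)·4.3 + 7500 = 0 → M_B = 3713 lb·ft.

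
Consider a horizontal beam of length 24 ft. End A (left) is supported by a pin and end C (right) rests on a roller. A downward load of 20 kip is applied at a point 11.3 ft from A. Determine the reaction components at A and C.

ΣM about A: C_y·24 − 20·11.3 = 0 → C_y = 226/24 = 9.41667 ≈ 9.417 kip.
ΣF_y = 0: A_y + 9.41667 − 20 = 0 → A_y = 10.58 kip.
ΣF_x = 0: no horizontal applied forces, so A_x = 0.

A_x = 0, A_y = 10.58 kip, C_y = 9.417 kip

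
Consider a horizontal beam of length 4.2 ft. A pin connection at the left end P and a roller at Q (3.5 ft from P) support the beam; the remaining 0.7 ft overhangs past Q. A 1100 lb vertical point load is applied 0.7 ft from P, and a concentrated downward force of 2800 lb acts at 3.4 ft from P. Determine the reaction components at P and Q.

P_x = 0, P_y = 960.0 lb, Q_y = 2940 lb

Taking moments about P: Q_y·3.5 − 1100·0.7 − 2800·3.4 = 0 → Q_y = 10290/3.5 = 2940 lb.
ΣF_y = 0: P_y + 2940 − 1100 − 2800 = 0 → P_y = 960.0 lb.
ΣF_x = 0: no horizontal applied forces, so P_x = 0.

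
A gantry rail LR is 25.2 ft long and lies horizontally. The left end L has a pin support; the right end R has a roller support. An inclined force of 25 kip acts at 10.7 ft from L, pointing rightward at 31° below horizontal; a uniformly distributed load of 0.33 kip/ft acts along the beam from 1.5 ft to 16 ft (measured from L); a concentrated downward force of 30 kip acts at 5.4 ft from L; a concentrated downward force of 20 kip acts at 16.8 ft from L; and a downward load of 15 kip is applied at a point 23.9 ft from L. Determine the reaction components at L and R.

L_x = -21.43 kip, L_y = 41.54 kip, R_y = 41.12 kip

Resultant of the distributed load: 0.33 × 14.5 = 4.785 kip at 8.75 ft from L.
Taking moments about L: R_y·25.2 − 25·sin31°·10.7 − (0.33·14.5)·8.75 − 30·5.4 − 20·16.8 − 15·23.9 = 0 → R_y = 1036.14/25.2 = 41.1167 ≈ 41.12 kip.
ΣF_y = 0: L_y + 41.1167 − 25·sin31° − 0.33·14.5 − 30 − 20 − 15 = 0 → L_y = 41.54 kip.
ΣF_x = 0: L_x + 25·cos31° = 0 → L_x = -21.43 kip.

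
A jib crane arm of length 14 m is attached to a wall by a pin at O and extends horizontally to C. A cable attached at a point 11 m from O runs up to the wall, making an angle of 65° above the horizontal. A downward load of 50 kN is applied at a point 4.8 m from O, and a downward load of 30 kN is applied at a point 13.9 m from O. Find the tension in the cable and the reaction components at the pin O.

T = 65.90 kN, O_x = 27.85 kN, O_y = 20.27 kN

ΣM about O: T·sin65°·11 − 50·4.8 − 30·13.9 = 0 → T = 657/(11·0.906308) = 65.9017 ≈ 65.90 kN.
ΣF_x = 0: O_x − T·cos65° = 0 → O_x = 65.9017 × 0.422618 = 27.85 kN.
ΣF_y = 0: O_y + T·sin65° − 50 − 30 = 0 → O_y = 80 − 65.9017 × 0.906308 = 20.27 kN.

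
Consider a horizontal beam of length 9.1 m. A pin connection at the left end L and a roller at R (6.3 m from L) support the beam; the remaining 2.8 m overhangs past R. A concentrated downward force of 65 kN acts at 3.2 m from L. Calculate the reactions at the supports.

L_x = 0, L_y = 31.98 kN, R_y = 33.02 kN

Moments about L: R_y·6.3 − 65·3.2 = 0 → R_y = 208/6.3 = 33.0159 ≈ 33.02 kN.
ΣF_y = 0: L_y + 33.0159 − 65 = 0 → L_y = 31.98 kN.
ΣF_x = 0: no horizontal applied forces, so L_x = 0.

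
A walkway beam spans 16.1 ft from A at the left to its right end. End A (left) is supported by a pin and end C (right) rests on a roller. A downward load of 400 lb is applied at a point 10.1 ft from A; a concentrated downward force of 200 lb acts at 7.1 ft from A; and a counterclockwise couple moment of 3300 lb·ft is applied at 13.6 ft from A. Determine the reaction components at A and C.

A_x = 0, A_y = 465.8 lb, C_y = 134.2 lb

ΣM about A: C_y·16.1 − 400·10.1 − 200·7.1 + 3300 = 0 → C_y = 2160/16.1 = 134.161 ≈ 134.2 lb.
ΣF_y = 0: A_y + 134.161 − 400 − 200 = 0 → A_y = 465.8 lb.
ΣF_x = 0: no horizontal applied forces, so A_x = 0.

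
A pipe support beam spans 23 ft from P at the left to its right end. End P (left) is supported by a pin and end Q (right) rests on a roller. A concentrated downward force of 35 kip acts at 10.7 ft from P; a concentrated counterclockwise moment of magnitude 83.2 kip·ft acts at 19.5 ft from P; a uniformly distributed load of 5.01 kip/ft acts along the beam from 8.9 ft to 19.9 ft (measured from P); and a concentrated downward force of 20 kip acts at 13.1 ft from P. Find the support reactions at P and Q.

Resultant of the distributed load: 5.01 × 11 = 55.11 kip at 14.4 ft from P.
ΣM about P: Q_y·23 − 35·10.7 + 83.2 − (5.01·11)·14.4 − 20·13.1 = 0 → Q_y = 1346.884/23 = 58.5602 ≈ 58.56 kip.
ΣF_y = 0: P_y + 58.5602 − 35 − 5.01·11 − 20 = 0 → P_y = 51.55 kip.
ΣF_x = 0: no horizontal applied forces, so P_x = 0.

P_x = 0, P_y = 51.55 kip, Q_y = 58.56 kip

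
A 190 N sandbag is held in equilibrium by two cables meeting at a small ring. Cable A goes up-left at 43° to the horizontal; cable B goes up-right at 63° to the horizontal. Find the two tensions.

ΣF_x = 0: −T_A·cos43° + T_B·cos63° = 0 → T_B = 1.61094·T_A.
ΣF_y = 0: T_A·sin43° + T_B·sin63° = 190.
Substitute: T_A·(0.681998 + 1.61094·0.891007) = 190 → T_A = 89.7345 ≈ 89.73 N.
Then T_B = 1.61094 × 89.7345 = 144.6 N.

T_A = 89.73 N, T_B = 144.6 N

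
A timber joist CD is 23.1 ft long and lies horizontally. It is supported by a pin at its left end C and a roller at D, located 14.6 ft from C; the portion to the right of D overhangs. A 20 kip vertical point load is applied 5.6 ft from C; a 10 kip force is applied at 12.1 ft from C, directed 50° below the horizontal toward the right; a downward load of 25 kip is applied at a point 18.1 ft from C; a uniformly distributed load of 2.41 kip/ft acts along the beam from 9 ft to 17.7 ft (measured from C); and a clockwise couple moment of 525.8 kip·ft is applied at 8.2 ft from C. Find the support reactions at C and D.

Resultant of the distributed load: 2.41 × 8.7 = 20.967 kip at 13.35 ft from C.
Moments about C: D_y·14.6 − 20·5.6 − 10·sin50°·12.1 − 25·18.1 − (2.41·8.7)·13.35 − 525.8 = 0 → D_y = 1462.9/14.6 = 100.199 ≈ 100.2 kip.
ΣF_y = 0: C_y + 100.199 − 20 − 10·sin50° − 25 − 2.41·8.7 = 0 → C_y = -26.57 kip.
ΣF_x = 0: C_x + 10·cos50° = 0 → C_x = -6.428 kip.

C_x = -6.428 kip, C_y = -26.57 kip, D_y = 100.2 kip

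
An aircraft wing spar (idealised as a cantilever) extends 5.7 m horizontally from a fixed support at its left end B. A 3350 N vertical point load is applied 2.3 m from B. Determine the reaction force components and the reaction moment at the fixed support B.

B_x = 0, B_y = 3350 N, M_B = 7705 N·m

ΣF_x = 0: B_x = 0.
ΣF_y = 0: B_y − 3350 = 0 → B_y = 3350 N.
ΣM about B: M_B − 3350·2.3 = 0 → M_B = 7705 N·m.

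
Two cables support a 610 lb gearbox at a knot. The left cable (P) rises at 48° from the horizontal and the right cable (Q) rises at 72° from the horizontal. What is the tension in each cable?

ΣF_x = 0: −T_P·cos48° + T_Q·cos72° = 0 → T_Q = 2.16535·T_P.
ΣF_y = 0: T_P·sin48° + T_Q·sin72° = 610.
Substitute: T_P·(0.743145 + 2.16535·0.951057) = 610 → T_P = 217.662 ≈ 217.7 lb.
Then T_Q = 2.16535 × 217.662 = 471.3 lb.

T_P = 217.7 lb, T_Q = 471.3 lb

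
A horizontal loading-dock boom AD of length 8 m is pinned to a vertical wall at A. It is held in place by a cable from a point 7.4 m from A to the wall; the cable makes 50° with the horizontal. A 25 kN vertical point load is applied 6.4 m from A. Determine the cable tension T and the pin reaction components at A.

T = 28.23 kN, A_x = 18.14 kN, A_y = 3.378 kN

ΣM about A: T·sin50°·7.4 − 25·6.4 = 0 → T = 160/(7.4·0.766044) = 28.225 ≈ 28.23 kN.
ΣF_x = 0: A_x − T·cos50° = 0 → A_x = 28.225 × 0.642788 = 18.14 kN.
ΣF_y = 0: A_y + T·sin50° − 25 = 0 → A_y = 25 − 28.225 × 0.766044 = 3.378 kN.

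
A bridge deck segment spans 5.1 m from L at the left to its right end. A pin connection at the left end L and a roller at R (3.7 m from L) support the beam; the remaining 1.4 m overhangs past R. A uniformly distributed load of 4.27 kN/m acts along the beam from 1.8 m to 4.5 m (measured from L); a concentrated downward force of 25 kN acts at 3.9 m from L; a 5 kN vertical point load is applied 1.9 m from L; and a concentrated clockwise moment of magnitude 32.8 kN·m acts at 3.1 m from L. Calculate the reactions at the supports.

Resultant of the distributed load: 4.27 × 2.7 = 11.529 kN at 3.15 m from L.
ΣM about L: R_y·3.7 − (4.27·2.7)·3.15 − 25·3.9 − 5·1.9 − 32.8 = 0 → R_y = 176.11635/3.7 = 47.599 ≈ 47.60 kN.
ΣF_y = 0: L_y + 47.599 − 4.27·2.7 − 25 − 5 = 0 → L_y = -6.070 kN.
ΣF_x = 0: no horizontal applied forces, so L_x = 0.

L_x = 0, L_y = -6.070 kN, R_y = 47.60 kN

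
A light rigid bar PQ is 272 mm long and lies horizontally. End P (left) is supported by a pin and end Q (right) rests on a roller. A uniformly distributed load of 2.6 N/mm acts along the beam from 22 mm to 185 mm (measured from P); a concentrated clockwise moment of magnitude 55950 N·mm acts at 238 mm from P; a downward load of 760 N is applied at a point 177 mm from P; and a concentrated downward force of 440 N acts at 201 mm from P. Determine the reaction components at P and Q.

P_x = 0, P_y = 437.1 N, Q_y = 1187 N

Resultant of the distributed load: 2.6 × 163 = 423.8 N at 103.5 mm from P.
Taking moments about P: Q_y·272 − (2.6·163)·103.5 − 55950 − 760·177 − 440·201 = 0 → Q_y = 322773.3/272 = 1186.67 ≈ 1187 N.
ΣF_y = 0: P_y + 1186.67 − 2.6·163 − 760 − 440 = 0 → P_y = 437.1 N.
ΣF_x = 0: no horizontal applied forces, so P_x = 0.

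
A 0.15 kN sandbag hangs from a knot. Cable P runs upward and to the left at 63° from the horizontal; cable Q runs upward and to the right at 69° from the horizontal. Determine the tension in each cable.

ΣF_x = 0: −T_P·cos63° + T_Q·cos69° = 0 → T_Q = 1.26683·T_P.
ΣF_y = 0: T_P·sin63° + T_Q·sin69° = 0.15.
Substitute: T_P·(0.891007 + 1.26683·0.93358) = 0.15 → T_P = 0.0723347 ≈ 0.07233 kN.
Then T_Q = 1.26683 × 0.0723347 = 0.09164 kN.

T_P = 0.07233 kN, T_Q = 0.09164 kN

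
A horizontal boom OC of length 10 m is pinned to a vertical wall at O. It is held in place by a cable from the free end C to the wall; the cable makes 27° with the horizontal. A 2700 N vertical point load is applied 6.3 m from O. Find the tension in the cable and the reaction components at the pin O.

T = 3747 N, O_x = 3338 N, O_y = 999.0 N

ΣM about O: T·sin27°·10 − 2700·6.3 = 0 → T = 17010/(10·0.45399) = 3746.78 ≈ 3747 N.
ΣF_x = 0: O_x − T·cos27° = 0 → O_x = 3746.78 × 0.891007 = 3338 N.
ΣF_y = 0: O_y + T·sin27° − 2700 = 0 → O_y = 2700 − 3746.78 × 0.45399 = 999.0 N.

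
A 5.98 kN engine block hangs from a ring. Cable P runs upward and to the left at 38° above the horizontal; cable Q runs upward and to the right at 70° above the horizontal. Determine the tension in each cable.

T_P = 2.151 kN, T_Q = 4.955 kN

ΣF_x = 0: −T_P·cos38° + T_Q·cos70° = 0 → T_Q = 2.30399·T_P.
ΣF_y = 0: T_P·sin38° + T_Q·sin70° = 5.98.
Substitute: T_P·(0.615661 + 2.30399·0.939693) = 5.98 → T_P = 2.15053 ≈ 2.151 kN.
Then T_Q = 2.30399 × 2.15053 = 4.955 kN.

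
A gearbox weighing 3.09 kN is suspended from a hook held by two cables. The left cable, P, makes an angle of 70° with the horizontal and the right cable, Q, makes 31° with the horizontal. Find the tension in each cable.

T_P = 2.698 kN, T_Q = 1.077 kN

ΣF_x = 0: −T_P·cos70° + T_Q·cos31° = 0 → T_Q = 0.399012·T_P.
ΣF_y = 0: T_P·sin70° + T_Q·sin31° = 3.09.
Substitute: T_P·(0.939693 + 0.399012·0.515038) = 3.09 → T_P = 2.69822 ≈ 2.698 kN.
Then T_Q = 0.399012 × 2.69822 = 1.077 kN.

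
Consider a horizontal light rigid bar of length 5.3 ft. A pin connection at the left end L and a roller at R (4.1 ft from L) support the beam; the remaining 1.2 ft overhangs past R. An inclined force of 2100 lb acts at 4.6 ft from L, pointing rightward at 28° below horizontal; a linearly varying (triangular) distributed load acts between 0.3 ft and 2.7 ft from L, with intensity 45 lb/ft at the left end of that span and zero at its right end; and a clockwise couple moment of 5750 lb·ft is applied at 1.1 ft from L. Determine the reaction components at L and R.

Resultant of the triangular load: ½ × 45 × 2.4 = 54 lb, acting at 1.1 ft from L (one-third of the span from the peak).
Moments about L: R_y·4.1 − 2100·sin28°·4.6 − (½·45·2.4)·1.1 − 5750 = 0 → R_y = 10344.5/4.1 = 2523.05 ≈ 2523 lb.
ΣF_y = 0: L_y + 2523.05 − 2100·sin28° − ½·45·2.4 = 0 → L_y = -1483 lb.
ΣF_x = 0: L_x + 2100·cos28° = 0 → L_x = -1854 lb.

L_x = -1854 lb, L_y = -1483 lb, R_y = 2523 lb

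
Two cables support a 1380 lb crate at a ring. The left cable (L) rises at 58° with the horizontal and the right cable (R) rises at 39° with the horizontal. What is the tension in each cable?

ΣF_x = 0: −T_L·cos58° + T_R·cos39° = 0 → T_R = 0.681879·T_L.
ΣF_y = 0: T_L·sin58° + T_R·sin39° = 1380.
Substitute: T_L·(0.848048 + 0.681879·0.62932) = 1380 → T_L = 1080.52 ≈ 1081 lb.
Then T_R = 0.681879 × 1080.52 = 736.8 lb.

T_L = 1081 lb, T_R = 736.8 lb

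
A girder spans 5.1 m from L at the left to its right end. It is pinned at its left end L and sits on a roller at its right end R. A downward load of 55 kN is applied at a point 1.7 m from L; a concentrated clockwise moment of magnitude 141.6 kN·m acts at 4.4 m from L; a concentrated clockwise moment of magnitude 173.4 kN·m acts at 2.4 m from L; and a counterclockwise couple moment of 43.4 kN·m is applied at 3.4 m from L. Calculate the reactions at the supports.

Moments about L: R_y·5.1 − 55·1.7 − 141.6 − 173.4 + 43.4 = 0 → R_y = 365.1/5.1 = 71.5882 ≈ 71.59 kN.
ΣF_y = 0: L_y + 71.5882 − 55 = 0 → L_y = -16.59 kN.
ΣF_x = 0: no horizontal applied forces, so L_x = 0.

L_x = 0, L_y = -16.59 kN, R_y = 71.59 kN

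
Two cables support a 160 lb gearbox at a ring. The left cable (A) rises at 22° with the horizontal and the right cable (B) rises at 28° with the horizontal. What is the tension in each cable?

T_A = 184.4 lb, T_B = 193.7 lb

ΣF_x = 0: −T_A·cos22° + T_B·cos28° = 0 → T_B = 1.0501·T_A.
ΣF_y = 0: T_A·sin22° + T_B·sin28° = 160.
Substitute: T_A·(0.374607 + 1.0501·0.469472) = 160 → T_A = 184.417 ≈ 184.4 lb.
Then T_B = 1.0501 × 184.417 = 193.7 lb.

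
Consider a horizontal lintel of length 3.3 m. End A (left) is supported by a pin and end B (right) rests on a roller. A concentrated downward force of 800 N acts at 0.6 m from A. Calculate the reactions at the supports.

ΣM about A: B_y·3.3 − 800·0.6 = 0 → B_y = 480/3.3 = 145.455 ≈ 145.5 N.
ΣF_y = 0: A_y + 145.455 − 800 = 0 → A_y = 654.5 N.
ΣF_x = 0: no horizontal applied forces, so A_x = 0.

A_x = 0, A_y = 654.5 N, B_y = 145.5 N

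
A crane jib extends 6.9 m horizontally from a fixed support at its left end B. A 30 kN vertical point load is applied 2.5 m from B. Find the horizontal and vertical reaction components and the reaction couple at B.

B_x = 0, B_y = 30.00 kN, M_B = 75.00 kN·m

ΣF_x = 0: B_x = 0.
ΣF_y = 0: B_y − 30 = 0 → B_y = 30.00 kN.
ΣM about B: M_B − 30·2.5 = 0 → M_B = 75.00 kN·m.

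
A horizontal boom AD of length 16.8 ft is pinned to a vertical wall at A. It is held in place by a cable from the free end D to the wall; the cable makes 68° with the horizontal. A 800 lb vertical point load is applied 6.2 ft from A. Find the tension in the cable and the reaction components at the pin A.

T = 318.4 lb, A_x = 119.3 lb, A_y = 504.8 lb

ΣM about A: T·sin68°·16.8 − 800·6.2 = 0 → T = 4960/(16.8·0.927184) = 318.424 ≈ 318.4 lb.
ΣF_x = 0: A_x − T·cos68° = 0 → A_x = 318.424 × 0.374607 = 119.3 lb.
ΣF_y = 0: A_y + T·sin68° − 800 = 0 → A_y = 800 − 318.424 × 0.927184 = 504.8 lb.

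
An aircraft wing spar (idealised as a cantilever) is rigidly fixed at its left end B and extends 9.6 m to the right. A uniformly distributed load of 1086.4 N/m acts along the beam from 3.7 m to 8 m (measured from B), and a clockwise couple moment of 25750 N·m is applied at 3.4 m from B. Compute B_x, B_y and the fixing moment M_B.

B_x = 0, B_y = 4672 N, M_B = 53080 N·m

Resultant of the distributed load: 1086.4 × 4.3 = 4671.52 N at 5.85 m from B.
ΣF_x = 0: B_x = 0.
ΣF_y = 0: B_y − 1086.4·4.3 = 0 → B_y = 4672 N.
ΣM about B: M_B − (1086.4·4.3)·5.85 − 25750 = 0 → M_B = 53080 N·m.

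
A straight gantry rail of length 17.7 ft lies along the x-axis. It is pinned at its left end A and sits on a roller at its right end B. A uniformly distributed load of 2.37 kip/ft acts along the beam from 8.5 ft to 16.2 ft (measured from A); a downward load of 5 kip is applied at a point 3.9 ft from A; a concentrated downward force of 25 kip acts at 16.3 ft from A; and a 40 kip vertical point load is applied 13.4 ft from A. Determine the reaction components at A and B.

A_x = 0, A_y = 21.11 kip, B_y = 67.14 kip

Resultant of the distributed load: 2.37 × 7.7 = 18.249 kip at 12.35 ft from A.
Taking moments about A: B_y·17.7 − (2.37·7.7)·12.35 − 5·3.9 − 25·16.3 − 40·13.4 = 0 → B_y = 1188.37515/17.7 = 67.1398 ≈ 67.14 kip.
ΣF_y = 0: A_y + 67.1398 − 2.37·7.7 − 5 − 25 − 40 = 0 → A_y = 21.11 kip.
ΣF_x = 0: no horizontal applied forces, so A_x = 0.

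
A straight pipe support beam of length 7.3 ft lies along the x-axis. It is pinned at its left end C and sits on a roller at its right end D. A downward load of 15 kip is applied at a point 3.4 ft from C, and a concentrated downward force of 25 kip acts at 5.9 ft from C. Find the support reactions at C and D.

C_x = 0, C_y = 12.81 kip, D_y = 27.19 kip

Taking moments about C: D_y·7.3 − 15·3.4 − 25·5.9 = 0 → D_y = 198.5/7.3 = 27.1918 ≈ 27.19 kip.
ΣF_y = 0: C_y + 27.1918 − 15 − 25 = 0 → C_y = 12.81 kip.
ΣF_x = 0: no horizontal applied forces, so C_x = 0.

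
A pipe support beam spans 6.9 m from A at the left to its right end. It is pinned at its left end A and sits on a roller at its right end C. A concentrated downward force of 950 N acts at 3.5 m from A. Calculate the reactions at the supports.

A_x = 0, A_y = 468.1 N, C_y = 481.9 N

ΣM about A: C_y·6.9 − 950·3.5 = 0 → C_y = 3325/6.9 = 481.884 ≈ 481.9 N.
ΣF_y = 0: A_y + 481.884 − 950 = 0 → A_y = 468.1 N.
ΣF_x = 0: no horizontal applied forces, so A_x = 0.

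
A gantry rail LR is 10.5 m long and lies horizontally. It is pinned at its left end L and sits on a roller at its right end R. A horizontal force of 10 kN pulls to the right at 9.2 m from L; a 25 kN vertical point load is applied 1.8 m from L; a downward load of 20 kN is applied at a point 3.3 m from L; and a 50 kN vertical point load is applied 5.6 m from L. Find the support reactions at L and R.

Taking moments about L: R_y·10.5 − 25·1.8 − 20·3.3 − 50·5.6 = 0 → R_y = 391/10.5 = 37.2381 ≈ 37.24 kN.
ΣF_y = 0: L_y + 37.2381 − 25 − 20 − 50 = 0 → L_y = 57.76 kN.
ΣF_x = 0: L_x + 10 = 0 → L_x = -10.00 kN.

L_x = -10.00 kN, L_y = 57.76 kN, R_y = 37.24 kN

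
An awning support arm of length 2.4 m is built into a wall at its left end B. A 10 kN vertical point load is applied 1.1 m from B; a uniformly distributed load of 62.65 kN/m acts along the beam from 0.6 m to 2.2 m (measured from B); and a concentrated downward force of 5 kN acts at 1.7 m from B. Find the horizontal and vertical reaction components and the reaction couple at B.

Resultant of the distributed load: 62.65 × 1.6 = 100.24 kN at 1.4 m from B.
ΣF_x = 0: B_x = 0.
ΣF_y = 0: B_y − 10 − 62.65·1.6 − 5 = 0 → B_y = 115.2 kN.
ΣM about B: M_B − 10·1.1 − (62.65·1.6)·1.4 − 5·1.7 = 0 → M_B = 159.8 kN·m.

B_x = 0, B_y = 115.2 kN, M_B = 159.8 kN·m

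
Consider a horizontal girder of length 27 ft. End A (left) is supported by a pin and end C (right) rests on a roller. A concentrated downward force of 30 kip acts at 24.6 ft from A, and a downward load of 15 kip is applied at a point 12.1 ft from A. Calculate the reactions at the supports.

A_x = 0, A_y = 10.94 kip, C_y = 34.06 kip

Moments about A: C_y·27 − 30·24.6 − 15·12.1 = 0 → C_y = 919.5/27 = 34.0556 ≈ 34.06 kip.
ΣF_y = 0: A_y + 34.0556 − 30 − 15 = 0 → A_y = 10.94 kip.
ΣF_x = 0: no horizontal applied forces, so A_x = 0.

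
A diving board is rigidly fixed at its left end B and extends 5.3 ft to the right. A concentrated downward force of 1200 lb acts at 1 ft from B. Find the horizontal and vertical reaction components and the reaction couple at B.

B_x = 0, B_y = 1200 lb, M_B = 1200 lb·ft

ΣF_x = 0: B_x = 0.
ΣF_y = 0: B_y − 1200 = 0 → B_y = 1200 lb.
ΣM about B: M_B − 1200·1 = 0 → M_B = 1200 lb·ft.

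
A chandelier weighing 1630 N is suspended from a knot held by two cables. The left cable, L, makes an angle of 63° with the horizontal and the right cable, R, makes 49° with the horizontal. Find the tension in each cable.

T_L = 1153 N, T_R = 798.1 N

ΣF_x = 0: −T_L·cos63° + T_R·cos49° = 0 → T_R = 0.691996·T_L.
ΣF_y = 0: T_L·sin63° + T_R·sin49° = 1630.
Substitute: T_L·(0.891007 + 0.691996·0.75471) = 1630 → T_L = 1153.36 ≈ 1153 N.
Then T_R = 0.691996 × 1153.36 = 798.1 N.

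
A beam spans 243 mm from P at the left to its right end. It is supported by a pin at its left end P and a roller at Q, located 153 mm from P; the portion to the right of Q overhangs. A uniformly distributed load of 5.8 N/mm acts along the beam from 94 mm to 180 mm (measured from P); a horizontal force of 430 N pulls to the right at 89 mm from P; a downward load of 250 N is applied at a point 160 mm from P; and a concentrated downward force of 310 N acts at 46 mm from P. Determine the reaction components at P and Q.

P_x = -430.0 N, P_y = 257.5 N, Q_y = 801.3 N

Resultant of the distributed load: 5.8 × 86 = 498.8 N at 137 mm from P.
Moments about P: Q_y·153 − (5.8·86)·137 − 250·160 − 310·46 = 0 → Q_y = 122595.6/153 = 801.278 ≈ 801.3 N.
ΣF_y = 0: P_y + 801.278 − 5.8·86 − 250 − 310 = 0 → P_y = 257.5 N.
ΣF_x = 0: P_x + 430 = 0 → P_x = -430.0 N.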